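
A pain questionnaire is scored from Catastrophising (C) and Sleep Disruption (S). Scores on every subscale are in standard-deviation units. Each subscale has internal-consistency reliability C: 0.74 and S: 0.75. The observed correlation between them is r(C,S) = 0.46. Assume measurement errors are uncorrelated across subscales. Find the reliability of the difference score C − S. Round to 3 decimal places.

0.528

Var(C−S) = 1 + 1 − 2·0.46 = 2 − 0.92 = 1.08.
Because errors are independent across components, Cov(Tᵢ,Tⱼ) = Cov(Xᵢ,Xⱼ); the off-diagonal part of the true-score variance is the same as above.
True-score variance = [0.74 + 0.75] − 0.92 = 1.49 − 0.92 = 0.57.
Reliability = 0.57 / 1.08 = 0.528.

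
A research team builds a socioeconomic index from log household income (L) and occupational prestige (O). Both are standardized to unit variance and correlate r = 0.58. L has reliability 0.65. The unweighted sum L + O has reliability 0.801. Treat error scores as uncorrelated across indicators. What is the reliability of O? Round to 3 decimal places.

0.721

Var(L+O) = 2 + 2·0.58 = 3.160.
True-score variance = ρ_L + ρ_O + 2·0.58, so 0.801 = (0.65 + ρ_O + 1.16) / 3.160.
ρ_O = 0.801·3.160 − 0.65 − 1.16 = 0.721.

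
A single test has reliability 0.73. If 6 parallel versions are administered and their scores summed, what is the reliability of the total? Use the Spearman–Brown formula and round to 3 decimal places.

ρ_k = kρ / (1 + (k−1)ρ) = 6·0.73 / (1 + 5·0.73) = 4.380 / 4.650 = 0.942.

0.942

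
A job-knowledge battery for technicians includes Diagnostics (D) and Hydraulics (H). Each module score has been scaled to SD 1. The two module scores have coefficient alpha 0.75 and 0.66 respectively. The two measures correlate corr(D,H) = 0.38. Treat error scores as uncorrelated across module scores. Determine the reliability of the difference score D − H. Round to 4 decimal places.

0.5242

Var(D−H) = 1 + 1 − 2·0.38 = 2 − 0.76 = 1.24.
Under uncorrelated errors the observed covariances equal the true-score covariances, so only the own-variance terms attenuate.
True-score variance = [0.75 + 0.66] − 0.76 = 1.41 − 0.76 = 0.65.
Reliability = 0.65 / 1.24 = 0.5242.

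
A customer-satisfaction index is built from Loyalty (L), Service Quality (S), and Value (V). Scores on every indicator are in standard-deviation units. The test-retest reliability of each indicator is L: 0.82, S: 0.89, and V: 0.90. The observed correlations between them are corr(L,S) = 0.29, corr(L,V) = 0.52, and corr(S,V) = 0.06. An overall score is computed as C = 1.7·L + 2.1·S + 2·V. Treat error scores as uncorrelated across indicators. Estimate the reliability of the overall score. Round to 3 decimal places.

0.919

Var(C) = 1.7² + 2.1² + 2² + 2·[3.57·0.29 + 3.4·0.52 + 4.2·0.06] = 11.3 + 6.1106 = 17.4106.
Under uncorrelated errors the observed covariances equal the true-score covariances, so only the own-variance terms attenuate.
True-score variance = [1.7²·0.82 + 2.1²·0.89 + 2²·0.90] + 6.1106 = 9.8947 + 6.1106 = 16.0053.
Reliability = 16.0053 / 17.4106 = 0.919.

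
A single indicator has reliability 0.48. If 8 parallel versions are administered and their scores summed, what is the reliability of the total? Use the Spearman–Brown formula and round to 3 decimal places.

ρ_k = kρ / (1 + (k−1)ρ) = 8·0.48 / (1 + 7·0.48) = 3.840 / 4.360 = 0.881.

0.881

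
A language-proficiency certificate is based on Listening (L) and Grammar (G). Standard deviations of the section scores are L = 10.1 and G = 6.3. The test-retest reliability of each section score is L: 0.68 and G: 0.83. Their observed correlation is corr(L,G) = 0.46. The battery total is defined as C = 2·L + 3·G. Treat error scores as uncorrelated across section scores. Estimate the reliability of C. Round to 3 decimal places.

Var(C) = 2²·10.1² + 3²·6.3² + 2·[6·10.1·6.3·0.46] = 765.25 + 351.238 = 1116.49.
Because errors are independent across components, Cov(Tᵢ,Tⱼ) = Cov(Xᵢ,Xⱼ); the off-diagonal part of the true-score variance is the same as above.
True-score variance = [2²·10.1²·0.68 + 3²·6.3²·0.83] + 351.238 = 573.951 + 351.238 = 925.189.
Reliability = 925.189 / 1116.49 = 0.829.

0.829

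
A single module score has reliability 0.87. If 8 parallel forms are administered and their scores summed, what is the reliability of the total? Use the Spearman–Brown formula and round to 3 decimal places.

ρ_k = kρ / (1 + (k−1)ρ) = 8·0.87 / (1 + 7·0.87) = 6.960 / 7.090 = 0.982.

0.982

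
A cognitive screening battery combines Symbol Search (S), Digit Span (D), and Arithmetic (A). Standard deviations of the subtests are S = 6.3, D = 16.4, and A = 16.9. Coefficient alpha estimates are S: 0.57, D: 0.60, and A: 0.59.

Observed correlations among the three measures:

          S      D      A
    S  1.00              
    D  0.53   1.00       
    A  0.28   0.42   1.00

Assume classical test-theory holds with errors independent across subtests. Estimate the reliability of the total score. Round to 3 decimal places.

0.757

Var(S+D+A) = 6.3² + 16.4² + 16.9² + 2·[6.3·16.4·0.53 + 6.3·16.9·0.28 + 16.4·16.9·0.42] = 594.26 + 401.957 = 996.217.
With uncorrelated errors the cross-covariances are all true-score covariance, so they carry over unchanged; only the diagonal terms shrink to ρᵢσᵢ².
True-score variance = [6.3²·0.57 + 16.4²·0.60 + 16.9²·0.59] + 401.957 = 352.509 + 401.957 = 754.466.
Reliability = 754.466 / 996.217 = 0.757.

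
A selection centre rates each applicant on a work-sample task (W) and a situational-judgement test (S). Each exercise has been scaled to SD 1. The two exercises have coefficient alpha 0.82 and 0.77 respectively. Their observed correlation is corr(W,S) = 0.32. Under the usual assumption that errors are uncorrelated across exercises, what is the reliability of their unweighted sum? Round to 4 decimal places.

Var(W+S) = 2 + 2·[0.32] = 2 + 0.64 = 2.64.
Because errors are independent across components, Cov(Tᵢ,Tⱼ) = Cov(Xᵢ,Xⱼ); the off-diagonal part of the true-score variance is the same as above.
True-score variance = [0.82 + 0.77] + 0.64 = 1.59 + 0.64 = 2.23.
Reliability = 2.23 / 2.64 = 0.8447.

0.8447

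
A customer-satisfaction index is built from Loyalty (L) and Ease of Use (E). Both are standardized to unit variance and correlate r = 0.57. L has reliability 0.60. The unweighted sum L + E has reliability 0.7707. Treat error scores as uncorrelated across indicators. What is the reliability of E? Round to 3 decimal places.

Var(L+E) = 2 + 2·0.57 = 3.140.
True-score variance = ρ_L + ρ_E + 2·0.57, so 0.7707 = (0.60 + ρ_E + 1.14) / 3.140.
ρ_E = 0.7707·3.140 − 0.60 − 1.14 = 0.680.

0.680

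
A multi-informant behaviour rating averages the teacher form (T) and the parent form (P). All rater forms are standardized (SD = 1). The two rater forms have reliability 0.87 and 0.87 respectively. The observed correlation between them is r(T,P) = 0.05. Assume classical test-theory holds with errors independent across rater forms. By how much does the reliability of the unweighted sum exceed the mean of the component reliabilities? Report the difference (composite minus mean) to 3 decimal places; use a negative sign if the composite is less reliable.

0.006

Var(sum) = 2 + 0.1 = 2.1; true-score variance = 1.74 + 0.1 = 1.84; composite reliability = 0.8762.
Mean component reliability = 0.8700.
Difference = 0.8762 − 0.8700 = 0.006.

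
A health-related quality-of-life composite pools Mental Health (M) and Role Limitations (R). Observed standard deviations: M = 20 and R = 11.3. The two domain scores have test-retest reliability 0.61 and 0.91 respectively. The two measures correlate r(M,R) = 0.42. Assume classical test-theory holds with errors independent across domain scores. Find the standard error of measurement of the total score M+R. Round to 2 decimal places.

Var(total) = 527.69 + 189.84 = 717.53.
True-score variance = 360.198 + 189.84 = 550.038, so reliability = 0.7666.
Error variance = 717.53 − 550.038 = 167.492; SEM = √167.492 = 12.94.

12.94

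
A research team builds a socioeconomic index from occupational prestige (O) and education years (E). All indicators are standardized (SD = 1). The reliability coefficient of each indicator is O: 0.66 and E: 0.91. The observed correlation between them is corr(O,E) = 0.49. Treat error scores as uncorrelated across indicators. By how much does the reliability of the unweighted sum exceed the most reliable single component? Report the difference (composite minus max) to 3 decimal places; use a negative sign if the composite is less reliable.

-0.054

Var(sum) = 2 + 0.98 = 2.98; true-score variance = 1.57 + 0.98 = 2.55; composite reliability = 0.8557.
Max component reliability = 0.9100.
Difference = 0.8557 − 0.9100 = -0.054.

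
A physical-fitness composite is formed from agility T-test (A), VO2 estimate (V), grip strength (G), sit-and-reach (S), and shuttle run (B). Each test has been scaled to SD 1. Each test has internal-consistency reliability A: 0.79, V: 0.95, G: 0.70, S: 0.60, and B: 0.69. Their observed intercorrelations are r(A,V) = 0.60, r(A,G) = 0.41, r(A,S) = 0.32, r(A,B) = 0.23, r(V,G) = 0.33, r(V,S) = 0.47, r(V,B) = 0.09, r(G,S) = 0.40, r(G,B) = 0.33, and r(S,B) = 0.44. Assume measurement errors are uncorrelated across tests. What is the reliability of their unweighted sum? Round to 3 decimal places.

Var(A+V+G+S+B) = 5 + 2·[0.60 + 0.41 + 0.32 + 0.23 + 0.33 + 0.47 + 0.09 + 0.40 + 0.33 + 0.44] = 5 + 7.24 = 12.24.
Because errors are independent across components, Cov(Tᵢ,Tⱼ) = Cov(Xᵢ,Xⱼ); the off-diagonal part of the true-score variance is the same as above.
True-score variance = [0.79 + 0.95 + 0.70 + 0.60 + 0.69] + 7.24 = 3.73 + 7.24 = 10.97.
Reliability = 10.97 / 12.24 = 0.896.

0.896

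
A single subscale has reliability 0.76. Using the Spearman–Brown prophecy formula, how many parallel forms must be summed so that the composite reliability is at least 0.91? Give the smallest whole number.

k ≥ ρ*(1−ρ₁)/(ρ₁(1−ρ*)) = 0.91·0.24 / (0.76·0.09) = 3.193.
Smallest integer k = 4.

4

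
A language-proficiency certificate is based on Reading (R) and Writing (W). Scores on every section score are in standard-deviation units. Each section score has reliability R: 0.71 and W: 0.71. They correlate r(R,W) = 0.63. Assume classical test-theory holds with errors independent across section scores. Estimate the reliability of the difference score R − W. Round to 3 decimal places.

Var(R−W) = 1 + 1 − 2·0.63 = 2 − 1.26 = 0.74.
With uncorrelated errors the cross-covariances are all true-score covariance, so they carry over unchanged; only the diagonal terms shrink to ρᵢσᵢ².
True-score variance = [0.71 + 0.71] − 1.26 = 1.42 − 1.26 = 0.16.
Reliability = 0.16 / 0.74 = 0.216.

0.216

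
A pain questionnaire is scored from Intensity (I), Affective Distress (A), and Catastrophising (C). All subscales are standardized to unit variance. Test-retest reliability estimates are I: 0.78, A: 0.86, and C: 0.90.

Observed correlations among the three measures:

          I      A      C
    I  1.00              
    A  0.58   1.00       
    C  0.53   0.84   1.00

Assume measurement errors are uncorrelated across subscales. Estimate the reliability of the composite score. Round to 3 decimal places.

Var(I+A+C) = 3 + 2·[0.58 + 0.53 + 0.84] = 3 + 3.9 = 6.9.
With uncorrelated errors the cross-covariances are all true-score covariance, so they carry over unchanged; only the diagonal terms shrink to ρᵢσᵢ².
True-score variance = [0.78 + 0.86 + 0.90] + 3.9 = 2.54 + 3.9 = 6.44.
Reliability = 6.44 / 6.9 = 0.933.

0.933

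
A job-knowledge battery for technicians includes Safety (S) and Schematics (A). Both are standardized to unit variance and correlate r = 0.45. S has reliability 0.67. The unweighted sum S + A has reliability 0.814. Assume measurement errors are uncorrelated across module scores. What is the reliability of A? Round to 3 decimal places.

Var(S+A) = 2 + 2·0.45 = 2.900.
True-score variance = ρ_S + ρ_A + 2·0.45, so 0.814 = (0.67 + ρ_A + 0.90) / 2.900.
ρ_A = 0.814·2.900 − 0.67 − 0.90 = 0.791.

0.791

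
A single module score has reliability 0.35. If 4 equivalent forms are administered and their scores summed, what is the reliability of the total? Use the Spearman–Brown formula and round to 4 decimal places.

0.6829

ρ_k = kρ / (1 + (k−1)ρ) = 4·0.35 / (1 + 3·0.35) = 1.400 / 2.050 = 0.6829.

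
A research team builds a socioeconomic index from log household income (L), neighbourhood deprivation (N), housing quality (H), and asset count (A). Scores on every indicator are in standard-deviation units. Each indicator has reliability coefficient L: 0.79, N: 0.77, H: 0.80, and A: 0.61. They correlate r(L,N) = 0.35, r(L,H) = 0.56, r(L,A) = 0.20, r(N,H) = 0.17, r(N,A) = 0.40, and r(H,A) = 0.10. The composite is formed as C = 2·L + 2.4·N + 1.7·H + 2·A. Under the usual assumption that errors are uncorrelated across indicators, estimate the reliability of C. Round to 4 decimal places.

0.8626

Var(C) = 2² + 2.4² + 1.7² + 2² + 2·[4.8·0.35 + 3.4·0.56 + 4·0.20 + 4.08·0.17 + 4.8·0.40 + 3.4·0.10] = 16.65 + 14.6752 = 31.3252.
With uncorrelated errors the cross-covariances are all true-score covariance, so they carry over unchanged; only the diagonal terms shrink to ρᵢσᵢ².
True-score variance = [2²·0.79 + 2.4²·0.77 + 1.7²·0.80 + 2²·0.61] + 14.6752 = 12.3472 + 14.6752 = 27.0224.
Reliability = 27.0224 / 31.3252 = 0.8626.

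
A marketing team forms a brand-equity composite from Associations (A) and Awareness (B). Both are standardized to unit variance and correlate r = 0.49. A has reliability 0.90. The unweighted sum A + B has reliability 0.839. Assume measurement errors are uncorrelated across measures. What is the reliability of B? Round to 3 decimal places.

Var(A+B) = 2 + 2·0.49 = 2.980.
True-score variance = ρ_A + ρ_B + 2·0.49, so 0.839 = (0.90 + ρ_B + 0.98) / 2.980.
ρ_B = 0.839·2.980 − 0.90 − 0.98 = 0.620.

0.620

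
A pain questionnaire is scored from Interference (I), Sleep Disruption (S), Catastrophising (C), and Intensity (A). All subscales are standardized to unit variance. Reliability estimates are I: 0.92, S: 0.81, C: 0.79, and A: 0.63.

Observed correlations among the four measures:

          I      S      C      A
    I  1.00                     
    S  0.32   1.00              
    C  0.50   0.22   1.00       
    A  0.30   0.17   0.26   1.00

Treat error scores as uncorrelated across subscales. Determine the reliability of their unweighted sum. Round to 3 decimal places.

Var(I+S+C+A) = 4 + 2·[0.32 + 0.50 + 0.30 + 0.22 + 0.17 + 0.26] = 4 + 3.54 = 7.54.
Because errors are independent across components, Cov(Tᵢ,Tⱼ) = Cov(Xᵢ,Xⱼ); the off-diagonal part of the true-score variance is the same as above.
True-score variance = [0.92 + 0.81 + 0.79 + 0.63] + 3.54 = 3.15 + 3.54 = 6.69.
Reliability = 6.69 / 7.54 = 0.887.

0.887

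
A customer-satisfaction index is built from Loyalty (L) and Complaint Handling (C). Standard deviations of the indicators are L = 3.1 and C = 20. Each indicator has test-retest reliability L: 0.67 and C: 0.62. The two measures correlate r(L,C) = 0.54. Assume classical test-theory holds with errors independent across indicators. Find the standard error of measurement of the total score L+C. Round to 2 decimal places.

12.46

Var(total) = 409.61 + 66.96 = 476.57.
True-score variance = 254.439 + 66.96 = 321.399, so reliability = 0.6744.
Error variance = 476.57 − 321.399 = 155.171; SEM = √155.171 = 12.46.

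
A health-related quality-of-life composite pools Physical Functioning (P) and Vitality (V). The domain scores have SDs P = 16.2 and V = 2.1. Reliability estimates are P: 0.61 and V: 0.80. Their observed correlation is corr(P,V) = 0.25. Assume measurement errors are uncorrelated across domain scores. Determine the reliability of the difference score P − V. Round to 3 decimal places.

Var(P−V) = 16.2² + 2.1² − 2·16.2·2.1·0.25 = 266.85 − 17.01 = 249.84.
Because errors are independent across components, Cov(Tᵢ,Tⱼ) = Cov(Xᵢ,Xⱼ); the off-diagonal part of the true-score variance is the same as above.
True-score variance = [16.2²·0.61 + 2.1²·0.80] − 17.01 = 163.616 − 17.01 = 146.606.
Reliability = 146.606 / 249.84 = 0.587.

0.587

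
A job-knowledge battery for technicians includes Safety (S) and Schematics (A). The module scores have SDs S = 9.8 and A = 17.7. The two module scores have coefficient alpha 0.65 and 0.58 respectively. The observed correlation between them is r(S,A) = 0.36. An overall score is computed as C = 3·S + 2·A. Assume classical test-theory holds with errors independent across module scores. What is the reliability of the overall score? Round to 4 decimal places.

0.7109

Var(C) = 3²·9.8² + 2²·17.7² + 2·[6·9.8·17.7·0.36] = 2117.52 + 749.347 = 2866.87.
With uncorrelated errors the cross-covariances are all true-score covariance, so they carry over unchanged; only the diagonal terms shrink to ρᵢσᵢ².
True-score variance = [3²·9.8²·0.65 + 2²·17.7²·0.58] + 749.347 = 1288.67 + 749.347 = 2038.01.
Reliability = 2038.01 / 2866.87 = 0.7109.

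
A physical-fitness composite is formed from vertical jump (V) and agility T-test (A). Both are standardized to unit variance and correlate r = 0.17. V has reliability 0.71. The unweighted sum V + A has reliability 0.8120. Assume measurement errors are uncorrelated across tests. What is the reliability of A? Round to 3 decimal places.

0.850

Var(V+A) = 2 + 2·0.17 = 2.340.
True-score variance = ρ_V + ρ_A + 2·0.17, so 0.8120 = (0.71 + ρ_A + 0.34) / 2.340.
ρ_A = 0.8120·2.340 − 0.71 − 0.34 = 0.850.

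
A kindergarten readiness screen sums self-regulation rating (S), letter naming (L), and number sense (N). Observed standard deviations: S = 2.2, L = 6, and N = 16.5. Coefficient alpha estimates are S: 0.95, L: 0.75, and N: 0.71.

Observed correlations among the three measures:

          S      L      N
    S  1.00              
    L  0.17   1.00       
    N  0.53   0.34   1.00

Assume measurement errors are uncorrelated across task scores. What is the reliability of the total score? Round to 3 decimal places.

0.792

Var(S+L+N) = 2.2² + 6² + 16.5² + 2·[2.2·6·0.17 + 2.2·16.5·0.53 + 6·16.5·0.34] = 313.09 + 110.286 = 423.376.
With uncorrelated errors the cross-covariances are all true-score covariance, so they carry over unchanged; only the diagonal terms shrink to ρᵢσᵢ².
True-score variance = [2.2²·0.95 + 6²·0.75 + 16.5²·0.71] + 110.286 = 224.895 + 110.286 = 335.182.
Reliability = 335.182 / 423.376 = 0.792.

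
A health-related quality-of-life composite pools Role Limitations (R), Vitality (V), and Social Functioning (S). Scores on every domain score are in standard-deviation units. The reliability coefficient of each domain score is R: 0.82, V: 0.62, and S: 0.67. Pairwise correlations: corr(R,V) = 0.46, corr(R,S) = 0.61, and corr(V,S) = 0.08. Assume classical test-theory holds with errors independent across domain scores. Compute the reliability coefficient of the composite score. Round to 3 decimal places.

Var(R+V+S) = 3 + 2·[0.46 + 0.61 + 0.08] = 3 + 2.3 = 5.3.
Under uncorrelated errors the observed covariances equal the true-score covariances, so only the own-variance terms attenuate.
True-score variance = [0.82 + 0.62 + 0.67] + 2.3 = 2.11 + 2.3 = 4.41.
Reliability = 4.41 / 5.3 = 0.832.

0.832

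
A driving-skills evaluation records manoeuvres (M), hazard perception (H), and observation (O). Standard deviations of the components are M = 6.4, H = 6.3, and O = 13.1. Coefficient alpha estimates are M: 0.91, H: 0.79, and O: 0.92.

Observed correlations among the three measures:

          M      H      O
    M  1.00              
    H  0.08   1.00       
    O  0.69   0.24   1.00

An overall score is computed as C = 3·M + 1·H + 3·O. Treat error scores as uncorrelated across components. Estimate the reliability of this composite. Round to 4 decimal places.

0.9473

Var(C) = 3²·6.4² + 6.3² + 3²·13.1² + 2·[3·6.4·6.3·0.08 + 9·6.4·13.1·0.69 + 3·6.3·13.1·0.24] = 1952.82 + 1179.49 = 3132.31.
Under uncorrelated errors the observed covariances equal the true-score covariances, so only the own-variance terms attenuate.
True-score variance = [3²·6.4²·0.91 + 6.3²·0.79 + 3²·13.1²·0.92] + 1179.49 = 1787.75 + 1179.49 = 2967.24.
Reliability = 2967.24 / 3132.31 = 0.9473.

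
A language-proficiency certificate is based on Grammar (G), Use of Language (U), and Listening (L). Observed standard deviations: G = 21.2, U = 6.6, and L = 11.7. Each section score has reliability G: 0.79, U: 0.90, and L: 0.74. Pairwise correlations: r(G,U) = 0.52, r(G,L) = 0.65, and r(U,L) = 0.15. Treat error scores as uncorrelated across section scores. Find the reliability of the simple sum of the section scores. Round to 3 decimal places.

0.880

Var(G+U+L) = 21.2² + 6.6² + 11.7² + 2·[21.2·6.6·0.52 + 21.2·11.7·0.65 + 6.6·11.7·0.15] = 629.89 + 491.135 = 1121.02.
With uncorrelated errors the cross-covariances are all true-score covariance, so they carry over unchanged; only the diagonal terms shrink to ρᵢσᵢ².
True-score variance = [21.2²·0.79 + 6.6²·0.90 + 11.7²·0.74] + 491.135 = 495.56 + 491.135 = 986.695.
Reliability = 986.695 / 1121.02 = 0.880.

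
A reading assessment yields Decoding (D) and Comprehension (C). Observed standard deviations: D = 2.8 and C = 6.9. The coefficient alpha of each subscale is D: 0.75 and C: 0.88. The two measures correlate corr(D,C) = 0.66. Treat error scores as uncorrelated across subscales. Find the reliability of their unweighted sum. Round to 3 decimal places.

Var(D+C) = 2.8² + 6.9² + 2·[2.8·6.9·0.66] = 55.45 + 25.5024 = 80.9524.
With uncorrelated errors the cross-covariances are all true-score covariance, so they carry over unchanged; only the diagonal terms shrink to ρᵢσᵢ².
True-score variance = [2.8²·0.75 + 6.9²·0.88] + 25.5024 = 47.7768 + 25.5024 = 73.2792.
Reliability = 73.2792 / 80.9524 = 0.905.

0.905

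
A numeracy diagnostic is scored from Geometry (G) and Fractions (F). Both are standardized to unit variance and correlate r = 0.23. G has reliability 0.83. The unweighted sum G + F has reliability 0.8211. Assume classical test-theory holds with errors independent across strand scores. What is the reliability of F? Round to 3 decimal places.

0.730

Var(G+F) = 2 + 2·0.23 = 2.460.
True-score variance = ρ_G + ρ_F + 2·0.23, so 0.8211 = (0.83 + ρ_F + 0.46) / 2.460.
ρ_F = 0.8211·2.460 − 0.83 − 0.46 = 0.730.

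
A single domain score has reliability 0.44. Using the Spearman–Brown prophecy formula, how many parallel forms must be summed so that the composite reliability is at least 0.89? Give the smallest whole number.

11

k ≥ ρ*(1−ρ₁)/(ρ₁(1−ρ*)) = 0.89·0.56 / (0.44·0.11) = 10.298.
Smallest integer k = 11.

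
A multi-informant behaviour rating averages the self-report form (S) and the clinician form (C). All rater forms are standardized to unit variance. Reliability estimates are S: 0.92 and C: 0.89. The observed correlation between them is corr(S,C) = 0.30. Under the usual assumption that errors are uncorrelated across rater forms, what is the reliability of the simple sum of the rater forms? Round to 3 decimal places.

Var(S+C) = 2 + 2·[0.30] = 2 + 0.6 = 2.6.
With uncorrelated errors the cross-covariances are all true-score covariance, so they carry over unchanged; only the diagonal terms shrink to ρᵢσᵢ².
True-score variance = [0.92 + 0.89] + 0.6 = 1.81 + 0.6 = 2.41.
Reliability = 2.41 / 2.6 = 0.927.

0.927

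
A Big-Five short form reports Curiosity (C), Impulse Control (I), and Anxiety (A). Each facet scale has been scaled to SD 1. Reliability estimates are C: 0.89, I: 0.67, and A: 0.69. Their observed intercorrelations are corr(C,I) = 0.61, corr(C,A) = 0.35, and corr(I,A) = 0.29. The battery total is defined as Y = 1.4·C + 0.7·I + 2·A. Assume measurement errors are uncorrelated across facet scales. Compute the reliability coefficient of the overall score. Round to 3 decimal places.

0.845

Var(Y) = 1.4² + 0.7² + 2² + 2·[0.98·0.61 + 2.8·0.35 + 1.4·0.29] = 6.45 + 3.9676 = 10.4176.
Because errors are independent across components, Cov(Tᵢ,Tⱼ) = Cov(Xᵢ,Xⱼ); the off-diagonal part of the true-score variance is the same as above.
True-score variance = [1.4²·0.89 + 0.7²·0.67 + 2²·0.69] + 3.9676 = 4.8327 + 3.9676 = 8.8003.
Reliability = 8.8003 / 10.4176 = 0.845.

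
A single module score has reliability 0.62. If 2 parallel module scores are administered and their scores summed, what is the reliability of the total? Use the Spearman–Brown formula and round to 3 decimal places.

0.765

ρ_k = kρ / (1 + (k−1)ρ) = 2·0.62 / (1 + 1·0.62) = 1.240 / 1.620 = 0.765.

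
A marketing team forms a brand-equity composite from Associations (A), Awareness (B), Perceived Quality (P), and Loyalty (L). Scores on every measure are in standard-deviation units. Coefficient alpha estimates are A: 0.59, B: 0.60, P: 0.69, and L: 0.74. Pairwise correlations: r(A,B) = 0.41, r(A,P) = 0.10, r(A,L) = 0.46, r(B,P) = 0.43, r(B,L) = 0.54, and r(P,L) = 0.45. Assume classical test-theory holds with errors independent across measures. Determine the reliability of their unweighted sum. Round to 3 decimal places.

Var(A+B+P+L) = 4 + 2·[0.41 + 0.10 + 0.46 + 0.43 + 0.54 + 0.45] = 4 + 4.78 = 8.78.
With uncorrelated errors the cross-covariances are all true-score covariance, so they carry over unchanged; only the diagonal terms shrink to ρᵢσᵢ².
True-score variance = [0.59 + 0.60 + 0.69 + 0.74] + 4.78 = 2.62 + 4.78 = 7.4.
Reliability = 7.4 / 8.78 = 0.843.

0.843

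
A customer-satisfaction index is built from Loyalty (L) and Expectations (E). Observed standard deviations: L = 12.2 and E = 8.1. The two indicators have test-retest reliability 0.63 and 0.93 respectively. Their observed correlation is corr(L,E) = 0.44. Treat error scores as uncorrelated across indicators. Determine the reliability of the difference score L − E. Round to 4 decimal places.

0.5320

Var(L−E) = 12.2² + 8.1² − 2·12.2·8.1·0.44 = 214.45 − 86.9616 = 127.488.
With uncorrelated errors the cross-covariances are all true-score covariance, so they carry over unchanged; only the diagonal terms shrink to ρᵢσᵢ².
True-score variance = [12.2²·0.63 + 8.1²·0.93] − 86.9616 = 154.786 − 86.9616 = 67.8249.
Reliability = 67.8249 / 127.488 = 0.5320.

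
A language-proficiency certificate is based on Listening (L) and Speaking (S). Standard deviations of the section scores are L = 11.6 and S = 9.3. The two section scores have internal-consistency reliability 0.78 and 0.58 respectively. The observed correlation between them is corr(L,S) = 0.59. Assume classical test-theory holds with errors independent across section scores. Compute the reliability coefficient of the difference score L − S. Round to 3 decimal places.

Var(L−S) = 11.6² + 9.3² − 2·11.6·9.3·0.59 = 221.05 − 127.298 = 93.7516.
Because errors are independent across components, Cov(Tᵢ,Tⱼ) = Cov(Xᵢ,Xⱼ); the off-diagonal part of the true-score variance is the same as above.
True-score variance = [11.6²·0.78 + 9.3²·0.58] − 127.298 = 155.121 − 127.298 = 27.8226.
Reliability = 27.8226 / 93.7516 = 0.297.

0.297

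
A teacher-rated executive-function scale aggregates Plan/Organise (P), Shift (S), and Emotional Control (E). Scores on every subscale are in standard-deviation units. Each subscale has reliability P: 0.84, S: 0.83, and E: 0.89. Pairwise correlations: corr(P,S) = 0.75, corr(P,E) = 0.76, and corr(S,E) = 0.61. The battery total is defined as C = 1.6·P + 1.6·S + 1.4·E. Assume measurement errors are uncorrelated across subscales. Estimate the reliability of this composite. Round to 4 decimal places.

Var(C) = 1.6² + 1.6² + 1.4² + 2·[2.56·0.75 + 2.24·0.76 + 2.24·0.61] = 7.08 + 9.9776 = 17.0576.
Because errors are independent across components, Cov(Tᵢ,Tⱼ) = Cov(Xᵢ,Xⱼ); the off-diagonal part of the true-score variance is the same as above.
True-score variance = [1.6²·0.84 + 1.6²·0.83 + 1.4²·0.89] + 9.9776 = 6.0196 + 9.9776 = 15.9972.
Reliability = 15.9972 / 17.0576 = 0.9378.

0.9378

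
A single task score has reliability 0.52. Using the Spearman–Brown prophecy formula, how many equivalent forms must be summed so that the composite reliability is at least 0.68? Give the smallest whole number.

2

k ≥ ρ*(1−ρ₁)/(ρ₁(1−ρ*)) = 0.68·0.48 / (0.52·0.32) = 1.962.
Smallest integer k = 2.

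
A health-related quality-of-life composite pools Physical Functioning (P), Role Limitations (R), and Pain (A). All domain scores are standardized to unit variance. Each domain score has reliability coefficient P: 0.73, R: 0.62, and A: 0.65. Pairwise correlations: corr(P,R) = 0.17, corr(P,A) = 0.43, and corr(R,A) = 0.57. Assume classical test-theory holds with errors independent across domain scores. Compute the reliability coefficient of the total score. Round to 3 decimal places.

Var(P+R+A) = 3 + 2·[0.17 + 0.43 + 0.57] = 3 + 2.34 = 5.34.
With uncorrelated errors the cross-covariances are all true-score covariance, so they carry over unchanged; only the diagonal terms shrink to ρᵢσᵢ².
True-score variance = [0.73 + 0.62 + 0.65] + 2.34 = 2 + 2.34 = 4.34.
Reliability = 4.34 / 5.34 = 0.813.

0.813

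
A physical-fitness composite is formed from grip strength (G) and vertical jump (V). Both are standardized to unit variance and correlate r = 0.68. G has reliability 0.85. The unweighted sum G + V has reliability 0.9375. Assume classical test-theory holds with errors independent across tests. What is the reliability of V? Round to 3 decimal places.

0.940

Var(G+V) = 2 + 2·0.68 = 3.360.
True-score variance = ρ_G + ρ_V + 2·0.68, so 0.9375 = (0.85 + ρ_V + 1.36) / 3.360.
ρ_V = 0.9375·3.360 − 0.85 − 1.36 = 0.940.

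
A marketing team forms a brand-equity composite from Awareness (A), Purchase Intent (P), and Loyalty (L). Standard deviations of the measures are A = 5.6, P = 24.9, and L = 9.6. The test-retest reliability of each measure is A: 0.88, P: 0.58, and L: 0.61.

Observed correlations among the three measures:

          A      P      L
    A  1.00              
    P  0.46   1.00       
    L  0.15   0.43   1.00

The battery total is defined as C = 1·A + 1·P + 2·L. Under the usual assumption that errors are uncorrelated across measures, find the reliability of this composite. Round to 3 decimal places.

Var(C) = 5.6² + 24.9² + 2²·9.6² + 2·[5.6·24.9·0.46 + 2·5.6·9.6·0.15 + 2·24.9·9.6·0.43] = 1020.01 + 571.69 = 1591.7.
Because errors are independent across components, Cov(Tᵢ,Tⱼ) = Cov(Xᵢ,Xⱼ); the off-diagonal part of the true-score variance is the same as above.
True-score variance = [5.6²·0.88 + 24.9²·0.58 + 2²·9.6²·0.61] + 571.69 = 612.073 + 571.69 = 1183.76.
Reliability = 1183.76 / 1591.7 = 0.744.

0.744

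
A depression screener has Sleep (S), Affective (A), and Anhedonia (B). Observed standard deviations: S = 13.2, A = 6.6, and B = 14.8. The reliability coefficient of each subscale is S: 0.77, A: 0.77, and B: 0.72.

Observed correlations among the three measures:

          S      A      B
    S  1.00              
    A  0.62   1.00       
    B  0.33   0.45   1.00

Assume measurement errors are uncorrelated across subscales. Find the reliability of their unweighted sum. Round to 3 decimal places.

Var(S+A+B) = 13.2² + 6.6² + 14.8² + 2·[13.2·6.6·0.62 + 13.2·14.8·0.33 + 6.6·14.8·0.45] = 436.84 + 324.878 = 761.718.
Under uncorrelated errors the observed covariances equal the true-score covariances, so only the own-variance terms attenuate.
True-score variance = [13.2²·0.77 + 6.6²·0.77 + 14.8²·0.72] + 324.878 = 325.415 + 324.878 = 650.293.
Reliability = 650.293 / 761.718 = 0.854.

0.854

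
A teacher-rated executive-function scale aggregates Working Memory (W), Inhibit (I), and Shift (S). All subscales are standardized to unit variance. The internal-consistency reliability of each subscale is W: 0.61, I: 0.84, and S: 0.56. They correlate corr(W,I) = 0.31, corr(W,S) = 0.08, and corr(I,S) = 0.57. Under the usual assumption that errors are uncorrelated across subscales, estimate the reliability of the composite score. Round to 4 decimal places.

Var(W+I+S) = 3 + 2·[0.31 + 0.08 + 0.57] = 3 + 1.92 = 4.92.
Under uncorrelated errors the observed covariances equal the true-score covariances, so only the own-variance terms attenuate.
True-score variance = [0.61 + 0.84 + 0.56] + 1.92 = 2.01 + 1.92 = 3.93.
Reliability = 3.93 / 4.92 = 0.7988.

0.7988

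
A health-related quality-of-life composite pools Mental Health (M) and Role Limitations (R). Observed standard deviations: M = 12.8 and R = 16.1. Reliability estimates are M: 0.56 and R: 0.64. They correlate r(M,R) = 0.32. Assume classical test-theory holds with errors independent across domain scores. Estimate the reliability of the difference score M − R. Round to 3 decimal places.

Var(M−R) = 12.8² + 16.1² − 2·12.8·16.1·0.32 = 423.05 − 131.891 = 291.159.
With uncorrelated errors the cross-covariances are all true-score covariance, so they carry over unchanged; only the diagonal terms shrink to ρᵢσᵢ².
True-score variance = [12.8²·0.56 + 16.1²·0.64] − 131.891 = 257.645 − 131.891 = 125.754.
Reliability = 125.754 / 291.159 = 0.432.

0.432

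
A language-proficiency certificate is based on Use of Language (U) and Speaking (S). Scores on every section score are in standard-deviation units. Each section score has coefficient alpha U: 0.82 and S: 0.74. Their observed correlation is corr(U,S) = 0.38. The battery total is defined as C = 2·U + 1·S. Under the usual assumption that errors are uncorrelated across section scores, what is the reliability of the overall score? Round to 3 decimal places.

Var(C) = 2² + 1 + 2·[2·0.38] = 5 + 1.52 = 6.52.
Because errors are independent across components, Cov(Tᵢ,Tⱼ) = Cov(Xᵢ,Xⱼ); the off-diagonal part of the true-score variance is the same as above.
True-score variance = [2²·0.82 + 0.74] + 1.52 = 4.02 + 1.52 = 5.54.
Reliability = 5.54 / 6.52 = 0.850.

0.850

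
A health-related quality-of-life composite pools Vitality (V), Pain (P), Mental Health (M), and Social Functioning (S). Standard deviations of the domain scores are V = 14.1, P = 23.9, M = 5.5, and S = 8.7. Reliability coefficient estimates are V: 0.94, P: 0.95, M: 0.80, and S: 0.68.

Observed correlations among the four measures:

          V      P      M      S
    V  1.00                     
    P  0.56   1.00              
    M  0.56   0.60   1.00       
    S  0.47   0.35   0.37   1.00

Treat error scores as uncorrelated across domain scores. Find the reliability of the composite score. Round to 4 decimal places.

0.9606

Var(V+P+M+S) = 14.1² + 23.9² + 5.5² + 8.7² + 2·[14.1·23.9·0.56 + 14.1·5.5·0.56 + 14.1·8.7·0.47 + 23.9·5.5·0.60 + 23.9·8.7·0.35 + 5.5·8.7·0.37] = 875.96 + 918.295 = 1794.25.
With uncorrelated errors the cross-covariances are all true-score covariance, so they carry over unchanged; only the diagonal terms shrink to ρᵢσᵢ².
True-score variance = [14.1²·0.94 + 23.9²·0.95 + 5.5²·0.80 + 8.7²·0.68] + 918.295 = 805.2 + 918.295 = 1723.49.
Reliability = 1723.49 / 1794.25 = 0.9606.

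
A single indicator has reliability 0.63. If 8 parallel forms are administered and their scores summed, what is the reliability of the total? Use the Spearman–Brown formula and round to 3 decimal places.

0.932

ρ_k = kρ / (1 + (k−1)ρ) = 8·0.63 / (1 + 7·0.63) = 5.040 / 5.410 = 0.932.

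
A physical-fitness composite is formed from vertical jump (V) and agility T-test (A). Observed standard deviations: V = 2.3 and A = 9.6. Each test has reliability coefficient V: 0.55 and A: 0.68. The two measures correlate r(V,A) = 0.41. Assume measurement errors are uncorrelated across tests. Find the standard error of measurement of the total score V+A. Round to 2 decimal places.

Var(total) = 97.45 + 18.1056 = 115.556.
True-score variance = 65.5783 + 18.1056 = 83.6839, so reliability = 0.7242.
Error variance = 115.556 − 83.6839 = 31.8717; SEM = √31.8717 = 5.65.

5.65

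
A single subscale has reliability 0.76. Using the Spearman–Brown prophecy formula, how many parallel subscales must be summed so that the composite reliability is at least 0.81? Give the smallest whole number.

2

k ≥ ρ*(1−ρ₁)/(ρ₁(1−ρ*)) = 0.81·0.24 / (0.76·0.19) = 1.346.
Smallest integer k = 2.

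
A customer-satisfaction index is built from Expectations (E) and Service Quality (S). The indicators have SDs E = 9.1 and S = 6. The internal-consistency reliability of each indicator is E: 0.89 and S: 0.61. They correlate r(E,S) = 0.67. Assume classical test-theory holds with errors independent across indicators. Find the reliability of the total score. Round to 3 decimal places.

Var(E+S) = 9.1² + 6² + 2·[9.1·6·0.67] = 118.81 + 73.164 = 191.974.
With uncorrelated errors the cross-covariances are all true-score covariance, so they carry over unchanged; only the diagonal terms shrink to ρᵢσᵢ².
True-score variance = [9.1²·0.89 + 6²·0.61] + 73.164 = 95.6609 + 73.164 = 168.825.
Reliability = 168.825 / 191.974 = 0.879.

0.879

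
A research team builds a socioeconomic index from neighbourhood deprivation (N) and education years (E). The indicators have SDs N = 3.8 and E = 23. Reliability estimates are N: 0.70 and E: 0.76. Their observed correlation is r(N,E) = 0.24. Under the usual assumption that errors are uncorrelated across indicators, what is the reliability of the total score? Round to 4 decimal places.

0.7757

Var(N+E) = 3.8² + 23² + 2·[3.8·23·0.24] = 543.44 + 41.952 = 585.392.
With uncorrelated errors the cross-covariances are all true-score covariance, so they carry over unchanged; only the diagonal terms shrink to ρᵢσᵢ².
True-score variance = [3.8²·0.70 + 23²·0.76] + 41.952 = 412.148 + 41.952 = 454.1.
Reliability = 454.1 / 585.392 = 0.7757.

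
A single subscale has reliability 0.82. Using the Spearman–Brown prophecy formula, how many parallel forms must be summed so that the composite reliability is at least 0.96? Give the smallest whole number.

k ≥ ρ*(1−ρ₁)/(ρ₁(1−ρ*)) = 0.96·0.18 / (0.82·0.04) = 5.268.
Smallest integer k = 6.

6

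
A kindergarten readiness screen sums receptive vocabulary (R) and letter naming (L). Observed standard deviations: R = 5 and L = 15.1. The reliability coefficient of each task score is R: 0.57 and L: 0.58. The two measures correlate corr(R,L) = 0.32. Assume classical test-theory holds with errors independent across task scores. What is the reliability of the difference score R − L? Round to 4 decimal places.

Var(R−L) = 5² + 15.1² − 2·5·15.1·0.32 = 253.01 − 48.32 = 204.69.
With uncorrelated errors the cross-covariances are all true-score covariance, so they carry over unchanged; only the diagonal terms shrink to ρᵢσᵢ².
True-score variance = [5²·0.57 + 15.1²·0.58] − 48.32 = 146.496 − 48.32 = 98.1758.
Reliability = 98.1758 / 204.69 = 0.4796.

0.4796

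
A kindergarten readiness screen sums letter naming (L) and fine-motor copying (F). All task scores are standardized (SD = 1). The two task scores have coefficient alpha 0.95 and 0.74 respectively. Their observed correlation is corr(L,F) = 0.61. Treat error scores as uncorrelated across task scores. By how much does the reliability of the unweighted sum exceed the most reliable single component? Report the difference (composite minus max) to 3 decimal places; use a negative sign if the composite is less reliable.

-0.046

Var(sum) = 2 + 1.22 = 3.22; true-score variance = 1.69 + 1.22 = 2.91; composite reliability = 0.9037.
Max component reliability = 0.9500.
Difference = 0.9037 − 0.9500 = -0.046.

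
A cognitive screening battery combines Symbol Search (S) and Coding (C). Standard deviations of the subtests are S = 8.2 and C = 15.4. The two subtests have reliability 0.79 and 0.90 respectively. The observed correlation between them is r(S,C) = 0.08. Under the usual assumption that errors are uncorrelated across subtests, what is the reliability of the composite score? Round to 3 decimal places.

0.883

Var(S+C) = 8.2² + 15.4² + 2·[8.2·15.4·0.08] = 304.4 + 20.2048 = 324.605.
Under uncorrelated errors the observed covariances equal the true-score covariances, so only the own-variance terms attenuate.
True-score variance = [8.2²·0.79 + 15.4²·0.90] + 20.2048 = 266.564 + 20.2048 = 286.768.
Reliability = 286.768 / 324.605 = 0.883.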